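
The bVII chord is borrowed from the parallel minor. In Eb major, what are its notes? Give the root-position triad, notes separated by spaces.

bVII is built on the lowered scale degree 7. In Eb major degree 7 is D; lowered it becomes Db. Building the major chord from the parallel minor on Db: Db–F–Ab.

Db F Ab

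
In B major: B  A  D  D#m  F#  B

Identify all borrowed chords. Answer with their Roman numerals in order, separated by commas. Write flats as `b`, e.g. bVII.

The diatonic triads in B major are B, C#m, D#m, E, F#, G#m, A#dim. B, D#m and F# are all diatonic. A (A–C#–E) is not: scale degree 7 in B major carries A#dim (vii°). In B minor the chord on that degree is A, so here it functions as bVII, borrowed from the parallel minor. D (D–F#–A) is not: scale degree 3 in B major carries D#m (iii). In B minor the chord on that degree is D, so here it functions as bIII, borrowed from the parallel minor.

bVII, bIII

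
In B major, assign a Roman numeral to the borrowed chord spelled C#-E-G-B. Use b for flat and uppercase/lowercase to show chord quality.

iiø7

The root C# is the diatonic 2nd degree of B major; the borrowing shows in the chord quality. Diatonically B major has C#m (ii) on that degree; C#–E–G–B is instead the half-diminished-seventh chord native to B minor, so it takes the label iiø7.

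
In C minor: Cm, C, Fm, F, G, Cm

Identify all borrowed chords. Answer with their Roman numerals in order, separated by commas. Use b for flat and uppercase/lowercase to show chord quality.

I, IV

C minor has the diatonic set Cm, Ddim, Eb, Fm, G, Ab, Bb (with V from harmonic minor). Cm, Fm and G are all diatonic. C (C–E–G) is not: scale degree 1 in C minor carries Cm (i). In C major the chord on that degree is C, so here it functions as I, borrowed from the parallel major. F (F–A–C) doesn't fit — on degree 4 C minor would have Fm (iv). F is the degree-4 chord of C major, so it is the borrowed IV.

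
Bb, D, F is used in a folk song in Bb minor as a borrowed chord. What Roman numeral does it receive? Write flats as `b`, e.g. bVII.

I

Bb is scale degree 1 in Bb minor. Diatonically Bb minor has Bbm (i) on that degree; Bb–D–F is instead the major chord native to Bb major, so it takes the label I.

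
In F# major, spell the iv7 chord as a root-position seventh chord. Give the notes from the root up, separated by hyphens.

B-D-F#-A

The root, B, is scale degree 4 — the same note in F# major and F# minor; only the chord quality changes. Stacking thirds in F# minor on B gives B–D–F#–A.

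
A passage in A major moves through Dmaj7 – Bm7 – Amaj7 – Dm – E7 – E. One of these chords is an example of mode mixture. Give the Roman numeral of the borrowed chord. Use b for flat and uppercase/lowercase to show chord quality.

The diatonic triads in A major are A, Bm, C#m, D, E, F#m, G#dim. Dmaj7, Bm7, Amaj7, E7 and E all belong to that set. Dm (D–F–A) doesn't fit — on degree 4 A major would have D (IV). Dm is the degree-4 chord of A minor, so it is the borrowed iv.

iv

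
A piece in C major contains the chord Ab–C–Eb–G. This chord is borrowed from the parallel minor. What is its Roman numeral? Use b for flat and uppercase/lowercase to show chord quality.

bVImaj7

Ab is the lowered form of scale degree 6 in C major (the diatonic degree 6 is A). Diatonically C major has Am (vi) on that degree; Ab–C–Eb–G is instead the major-seventh chord native to C minor, so it takes the label bVImaj7.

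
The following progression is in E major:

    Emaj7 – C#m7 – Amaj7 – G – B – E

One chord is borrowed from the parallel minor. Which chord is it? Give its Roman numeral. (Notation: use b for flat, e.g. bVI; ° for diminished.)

In E major the diatonic chords are E, F#m, G#m, A, B, C#m, D#dim. Emaj7, C#m7, Amaj7, B and E are all diatonic. G (G–B–D) is not: scale degree 3 in E major carries G#m (iii). In E minor the chord on that degree is G, so here it functions as bIII, borrowed from the parallel minor.

bIII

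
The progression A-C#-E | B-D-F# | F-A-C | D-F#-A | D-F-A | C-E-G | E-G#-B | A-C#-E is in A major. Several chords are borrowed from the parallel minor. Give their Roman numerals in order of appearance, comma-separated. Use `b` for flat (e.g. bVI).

bVI, iv, bIII

A major has the diatonic set A, Bm, C#m, D, E, F#m, G#dim. A–C#–E = A, B–D–F# = Bm, D–F#–A = D and E–G#–B = E all belong to that set. F–A–C doesn't fit — on degree 6 A major would have F#m (vi). F is the degree-6 chord of A minor, so it is the borrowed bVI. D–F–A is not: scale degree 4 in A major carries D (IV). In A minor the chord on that degree is Dm, so here it functions as iv, borrowed from the parallel minor. C–E–G is not: scale degree 3 in A major carries C#m (iii). In A minor the chord on that degree is C, so here it functions as bIII, borrowed from the parallel minor.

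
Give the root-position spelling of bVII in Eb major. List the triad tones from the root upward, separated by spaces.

Db F Ab

The root of bVII is the lowered 7th degree: D becomes Db. Stacking thirds in Eb minor on Db gives Db–F–Ab.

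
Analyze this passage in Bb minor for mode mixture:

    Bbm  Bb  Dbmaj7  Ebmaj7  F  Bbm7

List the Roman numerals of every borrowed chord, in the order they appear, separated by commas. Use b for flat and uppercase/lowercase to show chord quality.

Bb minor has the diatonic set Bbm, Cdim, Db, Ebm, F, Gb, Ab (with V from harmonic minor). Bbm, Dbmaj7, F and Bbm7 all belong to that set. But Bb (Bb–D–F) is foreign: the diatonic i on degree 1 is Bbm, whereas Bb comes from Bb major. It is labeled I. Ebmaj7 (Eb–G–Bb–D) doesn't fit — on degree 4 Bb minor would have Ebm (iv). Ebmaj7 is the degree-4 chord of Bb major, so it is the borrowed IVmaj7.

I, IVmaj7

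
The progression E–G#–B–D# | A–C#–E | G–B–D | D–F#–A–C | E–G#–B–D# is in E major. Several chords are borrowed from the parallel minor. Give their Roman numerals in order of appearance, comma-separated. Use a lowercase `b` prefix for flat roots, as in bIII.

bIII, bVII7

The diatonic triads in E major are E, F#m, G#m, A, B, C#m, D#dim. E–G#–B–D# = Emaj7 and A–C#–E = A are both diatonic. G–B–D is not: scale degree 3 in E major carries G#m (iii). In E minor the chord on that degree is G, so here it functions as bIII, borrowed from the parallel minor. D–F#–A–C is not: scale degree 7 in E major carries D#dim (vii°). In E minor the chord on that degree is D7, so here it functions as bVII7, borrowed from the parallel minor.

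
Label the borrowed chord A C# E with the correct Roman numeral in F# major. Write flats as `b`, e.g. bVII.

In F# major scale degree 3 is A#; A is its lowered form, from F# minor. A–C#–E is a major chord — the form found in F# minor, not the diatonic iii (A#m). Borrowed into F# major it is written bIII.

bIII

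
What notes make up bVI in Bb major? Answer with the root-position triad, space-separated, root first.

Gb Bb Db

Scale degree 6 in Bb major is G. bVI uses the lowered form, Gb, taken from Bb minor. Building the major chord from the parallel minor on Gb: Gb–Bb–Db.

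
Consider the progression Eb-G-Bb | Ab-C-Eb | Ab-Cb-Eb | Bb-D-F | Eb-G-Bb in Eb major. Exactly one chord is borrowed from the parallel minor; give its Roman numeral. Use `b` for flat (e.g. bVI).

In Eb major the diatonic chords are Eb, Fm, Gm, Ab, Bb, Cm, Ddim. Eb–G–Bb = Eb, Ab–C–Eb = Ab and Bb–D–F = Bb are all diatonic. Ab–Cb–Eb doesn't fit — on degree 4 Eb major would have Ab (IV). Abm is the degree-4 chord of Eb minor, so it is the borrowed iv.

iv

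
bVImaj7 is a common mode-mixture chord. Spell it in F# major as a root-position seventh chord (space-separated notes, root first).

The root of bVImaj7 is the lowered 6th degree: D# becomes D. Stacking thirds in F# minor on D gives D–F#–A–C#.

D F# A C#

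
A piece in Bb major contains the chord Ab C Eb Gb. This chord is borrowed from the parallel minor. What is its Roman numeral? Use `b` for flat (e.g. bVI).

bVII7

In Bb major scale degree 7 is A; Ab is its lowered form, from Bb minor. The diatonic chord on degree 7 would be Adim (vii°), but Ab–C–Eb–Gb is the dominant-seventh chord from Bb minor. As a borrowed chord it is labeled bVII7.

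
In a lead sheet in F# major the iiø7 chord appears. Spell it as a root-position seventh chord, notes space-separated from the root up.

G# B D F#

The root, G#, is scale degree 2 — the same note in F# major and F# minor; only the chord quality changes. Building the half-diminished-seventh chord from the parallel minor on G#: G#–B–D–F#.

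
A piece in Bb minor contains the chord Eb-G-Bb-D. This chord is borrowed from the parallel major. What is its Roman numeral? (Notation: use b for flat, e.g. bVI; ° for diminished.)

IVmaj7

Eb is scale degree 4 in Bb minor. The diatonic chord on degree 4 would be Ebm (iv), but Eb–G–Bb–D is the major-seventh chord from Bb major. As a borrowed chord it is labeled IVmaj7.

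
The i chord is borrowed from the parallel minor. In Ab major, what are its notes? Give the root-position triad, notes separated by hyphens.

The root, Ab, is scale degree 1 — the same note in Ab major and Ab minor; only the chord quality changes. In Ab minor the chord on Ab is Ab–Cb–Eb.

Ab-Cb-Eb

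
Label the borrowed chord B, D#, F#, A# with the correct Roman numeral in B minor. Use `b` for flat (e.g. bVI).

Imaj7

B is scale degree 1 in B minor. B–D#–F#–A# is a major-seventh chord — the form found in B major, not the diatonic i (Bm). Borrowed into B minor it is written Imaj7.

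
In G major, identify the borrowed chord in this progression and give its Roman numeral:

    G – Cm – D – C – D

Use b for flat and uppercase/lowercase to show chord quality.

iv

The diatonic triads in G major are G, Am, Bm, C, D, Em, F#dim. Of the given chords, G, D and C are diatonic. Cm (C–Eb–G) is not: scale degree 4 in G major carries C (IV). In G minor the chord on that degree is Cm, so here it functions as iv, borrowed from the parallel minor.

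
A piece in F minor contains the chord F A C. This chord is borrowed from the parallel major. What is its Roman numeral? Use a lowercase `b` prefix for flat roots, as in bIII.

I

F is scale degree 1 in F minor. Diatonically F minor has Fm (i) on that degree; F–A–C is instead the major chord native to F major, so it takes the label I.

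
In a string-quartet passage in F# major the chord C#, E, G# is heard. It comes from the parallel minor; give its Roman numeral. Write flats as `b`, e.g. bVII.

v

C# is scale degree 5 in F# major. The diatonic chord on degree 5 would be C# (V), but C#–E–G# is the minor chord from F# minor. As a borrowed chord it is labeled v.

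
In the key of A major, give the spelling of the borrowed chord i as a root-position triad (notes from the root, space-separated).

i is built on scale degree 1, which is A in both A major and its parallel. In A minor the chord on A is A–C–E.

A C E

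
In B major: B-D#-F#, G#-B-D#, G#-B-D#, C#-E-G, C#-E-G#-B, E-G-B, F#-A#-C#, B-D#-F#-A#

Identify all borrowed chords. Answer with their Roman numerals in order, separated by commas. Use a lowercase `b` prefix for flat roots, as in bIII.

B major has the diatonic set B, C#m, D#m, E, F#, G#m, A#dim. B–D#–F# = B, G#–B–D# = G#m, C#–E–G#–B = C#m7, F#–A#–C# = F# and B–D#–F#–A# = Bmaj7 all belong to that set. C#–E–G doesn't fit — on degree 2 B major would have C#m (ii). C#dim is the degree-2 chord of B minor, so it is the borrowed ii°. E–G–B doesn't fit — on degree 4 B major would have E (IV). Em is the degree-4 chord of B minor, so it is the borrowed iv.

ii°, iv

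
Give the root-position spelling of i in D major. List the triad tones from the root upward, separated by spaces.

D F A

i is built on scale degree 1, which is D in both D major and its parallel. Building the minor chord from the parallel minor on D: D–F–A.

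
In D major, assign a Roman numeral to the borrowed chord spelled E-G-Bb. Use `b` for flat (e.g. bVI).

The root E is the diatonic 2nd degree of D major; the borrowing shows in the chord quality. The diatonic chord on degree 2 would be Em (ii), but E–G–Bb is the diminished chord from D minor. As a borrowed chord it is labeled ii°.

ii°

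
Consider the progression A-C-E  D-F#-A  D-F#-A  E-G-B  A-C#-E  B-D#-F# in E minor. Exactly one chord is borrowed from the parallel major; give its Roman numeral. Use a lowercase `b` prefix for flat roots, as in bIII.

In E minor (with V from harmonic minor) the diatonic chords are Em, F#dim, G, Am, B, C, D. Of the given chords, A–C–E = Am, D–F#–A = D, E–G–B = Em and B–D#–F# = B are diatonic. A–C#–E is not: scale degree 4 in E minor carries Am (iv). In E major the chord on that degree is A, so here it functions as IV, borrowed from the parallel major.

IV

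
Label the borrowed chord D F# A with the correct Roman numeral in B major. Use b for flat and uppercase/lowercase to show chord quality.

In B major scale degree 3 is D#; D is its lowered form, from B minor. The diatonic chord on degree 3 would be D#m (iii), but D–F#–A is the major chord from B minor. As a borrowed chord it is labeled bIII.

bIII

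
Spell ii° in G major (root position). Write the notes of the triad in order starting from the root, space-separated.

A C Eb

The root, A, is scale degree 2 — the same note in G major and G minor; only the chord quality changes. In G minor the chord on A is A–C–Eb.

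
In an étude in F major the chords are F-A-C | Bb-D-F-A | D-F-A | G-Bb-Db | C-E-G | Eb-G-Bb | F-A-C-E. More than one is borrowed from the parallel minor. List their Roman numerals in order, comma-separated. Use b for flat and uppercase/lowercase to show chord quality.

ii°, bVII

In F major the diatonic chords are F, Gm, Am, Bb, C, Dm, Edim. F–A–C = F, Bb–D–F–A = Bbmaj7, D–F–A = Dm, C–E–G = C and F–A–C–E = Fmaj7 all belong to that set. G–Bb–Db is not: scale degree 2 in F major carries Gm (ii). In F minor the chord on that degree is Gdim, so here it functions as ii°, borrowed from the parallel minor. Eb–G–Bb doesn't fit — on degree 7 F major would have Edim (vii°). Eb is the degree-7 chord of F minor, so it is the borrowed bVII.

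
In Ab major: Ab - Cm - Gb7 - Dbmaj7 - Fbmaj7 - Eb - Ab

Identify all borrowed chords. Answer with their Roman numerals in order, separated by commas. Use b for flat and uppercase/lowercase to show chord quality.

Ab major has the diatonic set Ab, Bbm, Cm, Db, Eb, Fm, Gdim. Ab, Cm, Dbmaj7 and Eb are all diatonic. Gb7 (Gb–Bb–Db–Fb) doesn't fit — on degree 7 Ab major would have Gdim (vii°). Gb7 is the degree-7 chord of Ab minor, so it is the borrowed bVII7. But Fbmaj7 (Fb–Ab–Cb–Eb) is foreign: the diatonic vi on degree 6 is Fm, whereas Fbmaj7 comes from Ab minor. It is labeled bVImaj7.

bVII7, bVImaj7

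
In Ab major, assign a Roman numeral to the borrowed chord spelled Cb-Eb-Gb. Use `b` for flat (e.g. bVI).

bIII

In Ab major scale degree 3 is C; Cb is its lowered form, from Ab minor. Cb–Eb–Gb is a major chord — the form found in Ab minor, not the diatonic iii (Cm). Borrowed into Ab major it is written bIII.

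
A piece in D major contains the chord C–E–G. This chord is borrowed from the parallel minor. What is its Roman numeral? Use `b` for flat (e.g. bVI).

In D major scale degree 7 is C#; C is its lowered form, from D minor. Diatonically D major has C#dim (vii°) on that degree; C–E–G is instead the major chord native to D minor, so it takes the label bVII.

bVII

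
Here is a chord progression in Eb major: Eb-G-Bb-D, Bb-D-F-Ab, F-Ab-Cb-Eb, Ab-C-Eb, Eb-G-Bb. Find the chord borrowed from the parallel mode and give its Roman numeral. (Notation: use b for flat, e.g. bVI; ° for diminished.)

iiø7

The diatonic triads in Eb major are Eb, Fm, Gm, Ab, Bb, Cm, Ddim. Eb–G–Bb–D = Ebmaj7, Bb–D–F–Ab = Bb7, Ab–C–Eb = Ab and Eb–G–Bb = Eb all belong to that set. But F–Ab–Cb–Eb is foreign: the diatonic ii on degree 2 is Fm, whereas Fm7b5 comes from Eb minor. It is labeled iiø7.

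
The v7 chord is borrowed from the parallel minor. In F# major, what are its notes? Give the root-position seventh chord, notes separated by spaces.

v7 is built on scale degree 5, which is C# in both F# major and its parallel. Building the minor-seventh chord from the parallel minor on C#: C#–E–G#–B.

C# E G# B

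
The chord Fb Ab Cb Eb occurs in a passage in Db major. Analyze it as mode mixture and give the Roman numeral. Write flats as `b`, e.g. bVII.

bIIImaj7

Fb is the lowered form of scale degree 3 in Db major (the diatonic degree 3 is F). Fb–Ab–Cb–Eb is a major-seventh chord — the form found in Db minor, not the diatonic iii (Fm). Borrowed into Db major it is written bIIImaj7.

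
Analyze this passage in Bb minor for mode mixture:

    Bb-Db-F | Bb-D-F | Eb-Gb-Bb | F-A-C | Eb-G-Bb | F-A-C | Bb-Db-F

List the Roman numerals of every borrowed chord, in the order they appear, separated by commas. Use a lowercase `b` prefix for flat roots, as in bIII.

I, IV

The diatonic triads in Bb minor (with V from harmonic minor) are Bbm, Cdim, Db, Ebm, F, Gb, Ab. Bb–Db–F = Bbm, Eb–Gb–Bb = Ebm and F–A–C = F all belong to that set. Bb–D–F doesn't fit — on degree 1 Bb minor would have Bbm (i). Bb is the degree-1 chord of Bb major, so it is the borrowed I. But Eb–G–Bb is foreign: the diatonic iv on degree 4 is Ebm, whereas Eb comes from Bb major. It is labeled IV.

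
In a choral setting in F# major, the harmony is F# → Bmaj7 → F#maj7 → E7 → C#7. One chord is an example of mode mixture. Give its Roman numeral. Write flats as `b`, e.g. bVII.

bVII7

The diatonic triads in F# major are F#, G#m, A#m, B, C#, D#m, E#dim. Of the given chords, F#, Bmaj7, F#maj7 and C#7 are diatonic. But E7 (E–G#–B–D) is foreign: the diatonic vii° on degree 7 is E#dim, whereas E7 comes from F# minor. It is labeled bVII7.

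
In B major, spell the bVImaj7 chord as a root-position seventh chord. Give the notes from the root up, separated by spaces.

G B D F#

The root of bVImaj7 is the lowered 6th degree: G# becomes G. Stacking thirds in B minor on G gives G–B–D–F#.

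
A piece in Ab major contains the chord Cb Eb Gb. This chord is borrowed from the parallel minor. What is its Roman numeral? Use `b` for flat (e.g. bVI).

bIII

Cb is the lowered form of scale degree 3 in Ab major (the diatonic degree 3 is C). Cb–Eb–Gb is a major chord — the form found in Ab minor, not the diatonic iii (Cm). Borrowed into Ab major it is written bIII.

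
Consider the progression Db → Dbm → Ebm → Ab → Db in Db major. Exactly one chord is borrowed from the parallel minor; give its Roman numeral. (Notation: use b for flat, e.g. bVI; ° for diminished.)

Db major has the diatonic set Db, Ebm, Fm, Gb, Ab, Bbm, Cdim. Db, Ebm and Ab all belong to that set. Dbm (Db–Fb–Ab) is not: scale degree 1 in Db major carries Db (I). In Db minor the chord on that degree is Dbm, so here it functions as i, borrowed from the parallel minor.

i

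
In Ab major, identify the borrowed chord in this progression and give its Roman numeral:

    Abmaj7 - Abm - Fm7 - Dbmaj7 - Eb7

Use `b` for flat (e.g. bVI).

The diatonic triads in Ab major are Ab, Bbm, Cm, Db, Eb, Fm, Gdim. Abmaj7, Fm7, Dbmaj7 and Eb7 all belong to that set. But Abm (Ab–Cb–Eb) is foreign: the diatonic I on degree 1 is Ab, whereas Abm comes from Ab minor. It is labeled i.

i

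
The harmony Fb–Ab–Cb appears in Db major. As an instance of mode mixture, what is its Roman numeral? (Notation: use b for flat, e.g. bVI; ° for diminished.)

bIII

Fb is the lowered form of scale degree 3 in Db major (the diatonic degree 3 is F). Diatonically Db major has Fm (iii) on that degree; Fb–Ab–Cb is instead the major chord native to Db minor, so it takes the label bIII.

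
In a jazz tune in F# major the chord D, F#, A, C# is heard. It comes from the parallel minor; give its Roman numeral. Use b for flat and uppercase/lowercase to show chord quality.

bVImaj7

In F# major scale degree 6 is D#; D is its lowered form, from F# minor. The diatonic chord on degree 6 would be D#m (vi), but D–F#–A–C# is the major-seventh chord from F# minor. As a borrowed chord it is labeled bVImaj7.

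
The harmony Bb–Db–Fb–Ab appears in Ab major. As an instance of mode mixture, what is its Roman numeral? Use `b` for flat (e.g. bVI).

iiø7

The root Bb is the diatonic 2nd degree of Ab major; the borrowing shows in the chord quality. The diatonic chord on degree 2 would be Bbm (ii), but Bb–Db–Fb–Ab is the half-diminished-seventh chord from Ab minor. As a borrowed chord it is labeled iiø7.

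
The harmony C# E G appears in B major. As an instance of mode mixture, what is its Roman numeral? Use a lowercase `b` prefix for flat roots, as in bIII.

ii°

C# is scale degree 2 in B major. C#–E–G is a diminished chord — the form found in B minor, not the diatonic ii (C#m). Borrowed into B major it is written ii°.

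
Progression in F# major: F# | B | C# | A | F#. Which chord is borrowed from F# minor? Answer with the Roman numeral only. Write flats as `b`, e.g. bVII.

In F# major the diatonic chords are F#, G#m, A#m, B, C#, D#m, E#dim. F#, B and C# are all diatonic. A (A–C#–E) is not: scale degree 3 in F# major carries A#m (iii). In F# minor the chord on that degree is A, so here it functions as bIII, borrowed from the parallel minor.

bIII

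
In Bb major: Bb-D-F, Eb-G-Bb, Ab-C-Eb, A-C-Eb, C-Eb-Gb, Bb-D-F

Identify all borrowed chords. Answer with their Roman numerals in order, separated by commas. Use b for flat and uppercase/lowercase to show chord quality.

bVII, ii°

Bb major has the diatonic set Bb, Cm, Dm, Eb, F, Gm, Adim. Bb–D–F = Bb, Eb–G–Bb = Eb and A–C–Eb = Adim are all diatonic. But Ab–C–Eb is foreign: the diatonic vii° on degree 7 is Adim, whereas Ab comes from Bb minor. It is labeled bVII. C–Eb–Gb doesn't fit — on degree 2 Bb major would have Cm (ii). Cdim is the degree-2 chord of Bb minor, so it is the borrowed ii°.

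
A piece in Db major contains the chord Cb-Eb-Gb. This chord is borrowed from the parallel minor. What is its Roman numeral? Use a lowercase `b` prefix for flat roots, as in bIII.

The root Cb is the lowered 7th scale degree — diatonically Db major has C there. Cb–Eb–Gb is a major chord — the form found in Db minor, not the diatonic vii° (Cdim). Borrowed into Db major it is written bVII.

bVII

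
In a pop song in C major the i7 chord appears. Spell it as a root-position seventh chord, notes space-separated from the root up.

i7 is built on scale degree 1, which is C in both C major and its parallel. Building the minor-seventh chord from the parallel minor on C: C–Eb–G–Bb.

C Eb G Bb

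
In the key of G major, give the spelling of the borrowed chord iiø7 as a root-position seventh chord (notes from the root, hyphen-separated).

A-C-Eb-G

iiø7 is built on scale degree 2, which is A in both G major and its parallel. Stacking thirds in G minor on A gives A–C–Eb–G.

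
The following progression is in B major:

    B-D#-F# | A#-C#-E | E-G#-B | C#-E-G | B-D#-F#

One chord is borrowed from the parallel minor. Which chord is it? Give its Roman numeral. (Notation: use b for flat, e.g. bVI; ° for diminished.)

The diatonic triads in B major are B, C#m, D#m, E, F#, G#m, A#dim. Of the given chords, B–D#–F# = B, A#–C#–E = A#dim and E–G#–B = E are diatonic. But C#–E–G is foreign: the diatonic ii on degree 2 is C#m, whereas C#dim comes from B minor. It is labeled ii°.

ii°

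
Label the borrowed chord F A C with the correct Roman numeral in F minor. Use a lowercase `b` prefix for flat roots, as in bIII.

The root F is the diatonic 1st degree of F minor; the borrowing shows in the chord quality. The diatonic chord on degree 1 would be Fm (i), but F–A–C is the major chord from F major. As a borrowed chord it is labeled I.

I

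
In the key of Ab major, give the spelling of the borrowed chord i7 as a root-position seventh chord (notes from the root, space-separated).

Ab Cb Eb Gb

The root, Ab, is scale degree 1 — the same note in Ab major and Ab minor; only the chord quality changes. In Ab minor the chord on Ab is Ab–Cb–Eb–Gb.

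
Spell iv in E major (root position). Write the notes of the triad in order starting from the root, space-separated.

The root, A, is scale degree 4 — the same note in E major and E minor; only the chord quality changes. Stacking thirds in E minor on A gives A–C–E.

A C E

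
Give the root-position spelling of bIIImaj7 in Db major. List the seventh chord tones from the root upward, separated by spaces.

Fb Ab Cb Eb

bIIImaj7 is built on the lowered scale degree 3. In Db major degree 3 is F; lowered it becomes Fb. Building the major-seventh chord from the parallel minor on Fb: Fb–Ab–Cb–Eb.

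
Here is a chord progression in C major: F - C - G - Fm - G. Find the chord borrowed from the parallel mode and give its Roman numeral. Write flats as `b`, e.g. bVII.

iv

C major has the diatonic set C, Dm, Em, F, G, Am, Bdim. F, C and G are all diatonic. Fm (F–Ab–C) doesn't fit — on degree 4 C major would have F (IV). Fm is the degree-4 chord of C minor, so it is the borrowed iv.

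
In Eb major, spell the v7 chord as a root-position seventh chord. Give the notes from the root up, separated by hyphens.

v7 is built on scale degree 5, which is Bb in both Eb major and its parallel. Building the minor-seventh chord from the parallel minor on Bb: Bb–Db–F–Ab.

Bb-Db-F-Ab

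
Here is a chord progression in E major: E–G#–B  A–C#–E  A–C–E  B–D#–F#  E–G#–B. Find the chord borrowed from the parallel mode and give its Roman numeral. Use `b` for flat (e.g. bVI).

iv

E major has the diatonic set E, F#m, G#m, A, B, C#m, D#dim. E–G#–B = E, A–C#–E = A and B–D#–F# = B are all diatonic. A–C–E doesn't fit — on degree 4 E major would have A (IV). Am is the degree-4 chord of E minor, so it is the borrowed iv.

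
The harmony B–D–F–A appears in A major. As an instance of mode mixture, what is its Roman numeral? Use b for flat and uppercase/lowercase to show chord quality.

iiø7

B is scale degree 2 in A major. The diatonic chord on degree 2 would be Bm (ii), but B–D–F–A is the half-diminished-seventh chord from A minor. As a borrowed chord it is labeled iiø7.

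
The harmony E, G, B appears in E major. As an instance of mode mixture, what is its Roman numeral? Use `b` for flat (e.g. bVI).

E is scale degree 1 in E major. Diatonically E major has E (I) on that degree; E–G–B is instead the minor chord native to E minor, so it takes the label i.

i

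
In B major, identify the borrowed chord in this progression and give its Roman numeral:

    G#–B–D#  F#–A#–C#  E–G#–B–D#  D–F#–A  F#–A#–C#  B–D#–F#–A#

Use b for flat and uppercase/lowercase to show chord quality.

B major has the diatonic set B, C#m, D#m, E, F#, G#m, A#dim. G#–B–D# = G#m, F#–A#–C# = F#, E–G#–B–D# = Emaj7 and B–D#–F#–A# = Bmaj7 are all diatonic. But D–F#–A is foreign: the diatonic iii on degree 3 is D#m, whereas D comes from B minor. It is labeled bIII.

bIII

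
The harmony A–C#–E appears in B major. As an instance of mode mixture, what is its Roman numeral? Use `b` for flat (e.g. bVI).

bVII

A is the lowered form of scale degree 7 in B major (the diatonic degree 7 is A#). A–C#–E is a major chord — the form found in B minor, not the diatonic vii° (A#dim). Borrowed into B major it is written bVII.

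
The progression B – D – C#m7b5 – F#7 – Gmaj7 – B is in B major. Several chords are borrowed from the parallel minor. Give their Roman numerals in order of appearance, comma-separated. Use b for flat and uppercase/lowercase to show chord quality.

bIII, iiø7, bVImaj7

In B major the diatonic chords are B, C#m, D#m, E, F#, G#m, A#dim. Of the given chords, B and F#7 are diatonic. D (D–F#–A) doesn't fit — on degree 3 B major would have D#m (iii). D is the degree-3 chord of B minor, so it is the borrowed bIII. C#m7b5 (C#–E–G–B) is not: scale degree 2 in B major carries C#m (ii). In B minor the chord on that degree is C#m7b5, so here it functions as iiø7, borrowed from the parallel minor. Gmaj7 (G–B–D–F#) is not: scale degree 6 in B major carries G#m (vi). In B minor the chord on that degree is Gmaj7, so here it functions as bVImaj7, borrowed from the parallel minor.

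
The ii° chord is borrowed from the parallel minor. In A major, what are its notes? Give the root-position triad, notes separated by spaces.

The root, B, is scale degree 2 — the same note in A major and A minor; only the chord quality changes. In A minor the chord on B is B–D–F.

B D F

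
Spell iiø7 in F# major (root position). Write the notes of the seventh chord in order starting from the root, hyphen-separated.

G#-B-D-F#

iiø7 is built on scale degree 2, which is G# in both F# major and its parallel. Stacking thirds in F# minor on G# gives G#–B–D–F#.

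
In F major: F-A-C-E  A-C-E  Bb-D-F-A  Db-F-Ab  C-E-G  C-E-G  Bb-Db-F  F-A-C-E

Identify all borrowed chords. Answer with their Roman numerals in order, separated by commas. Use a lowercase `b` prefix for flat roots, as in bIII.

F major has the diatonic set F, Gm, Am, Bb, C, Dm, Edim. Of the given chords, F–A–C–E = Fmaj7, A–C–E = Am, Bb–D–F–A = Bbmaj7 and C–E–G = C are diatonic. Db–F–Ab doesn't fit — on degree 6 F major would have Dm (vi). Db is the degree-6 chord of F minor, so it is the borrowed bVI. Bb–Db–F doesn't fit — on degree 4 F major would have Bb (IV). Bbm is the degree-4 chord of F minor, so it is the borrowed iv.

bVI, iv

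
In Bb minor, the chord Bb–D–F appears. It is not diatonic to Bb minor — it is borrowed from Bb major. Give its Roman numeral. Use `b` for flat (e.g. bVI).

I

The root Bb is the diatonic 1st degree of Bb minor; the borrowing shows in the chord quality. Diatonically Bb minor has Bbm (i) on that degree; Bb–D–F is instead the major chord native to Bb major, so it takes the label I.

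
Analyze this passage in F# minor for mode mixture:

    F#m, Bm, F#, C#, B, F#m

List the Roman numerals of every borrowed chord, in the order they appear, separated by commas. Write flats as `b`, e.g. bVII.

I, IV

The diatonic triads in F# minor (with V from harmonic minor) are F#m, G#dim, A, Bm, C#, D, E. F#m, Bm and C# are all diatonic. F# (F#–A#–C#) doesn't fit — on degree 1 F# minor would have F#m (i). F# is the degree-1 chord of F# major, so it is the borrowed I. B (B–D#–F#) doesn't fit — on degree 4 F# minor would have Bm (iv). B is the degree-4 chord of F# major, so it is the borrowed IV.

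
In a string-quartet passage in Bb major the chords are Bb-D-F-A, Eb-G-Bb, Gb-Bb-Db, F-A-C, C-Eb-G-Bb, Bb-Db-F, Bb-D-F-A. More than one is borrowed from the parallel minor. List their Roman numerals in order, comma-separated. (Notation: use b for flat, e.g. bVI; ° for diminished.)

The diatonic triads in Bb major are Bb, Cm, Dm, Eb, F, Gm, Adim. Bb–D–F–A = Bbmaj7, Eb–G–Bb = Eb, F–A–C = F and C–Eb–G–Bb = Cm7 all belong to that set. Gb–Bb–Db is not: scale degree 6 in Bb major carries Gm (vi). In Bb minor the chord on that degree is Gb, so here it functions as bVI, borrowed from the parallel minor. But Bb–Db–F is foreign: the diatonic I on degree 1 is Bb, whereas Bbm comes from Bb minor. It is labeled i.

bVI, i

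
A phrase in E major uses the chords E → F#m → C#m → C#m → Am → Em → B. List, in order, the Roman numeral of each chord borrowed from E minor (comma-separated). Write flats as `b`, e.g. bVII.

iv, i

The diatonic triads in E major are E, F#m, G#m, A, B, C#m, D#dim. E, F#m, C#m and B all belong to that set. But Am (A–C–E) is foreign: the diatonic IV on degree 4 is A, whereas Am comes from E minor. It is labeled iv. But Em (E–G–B) is foreign: the diatonic I on degree 1 is E, whereas Em comes from E minor. It is labeled i.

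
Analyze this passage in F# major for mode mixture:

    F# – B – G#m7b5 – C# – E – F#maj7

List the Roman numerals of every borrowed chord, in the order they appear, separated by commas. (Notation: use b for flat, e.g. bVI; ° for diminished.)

iiø7, bVII

The diatonic triads in F# major are F#, G#m, A#m, B, C#, D#m, E#dim. Of the given chords, F#, B, C# and F#maj7 are diatonic. But G#m7b5 (G#–B–D–F#) is foreign: the diatonic ii on degree 2 is G#m, whereas G#m7b5 comes from F# minor. It is labeled iiø7. E (E–G#–B) doesn't fit — on degree 7 F# major would have E#dim (vii°). E is the degree-7 chord of F# minor, so it is the borrowed bVII.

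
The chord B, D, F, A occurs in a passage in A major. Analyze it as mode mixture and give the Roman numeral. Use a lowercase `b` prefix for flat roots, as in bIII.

iiø7

The root B is the diatonic 2nd degree of A major; the borrowing shows in the chord quality. Diatonically A major has Bm (ii) on that degree; B–D–F–A is instead the half-diminished-seventh chord native to A minor, so it takes the label iiø7.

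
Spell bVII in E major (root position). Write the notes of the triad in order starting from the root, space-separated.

The root of bVII is the lowered 7th degree: D# becomes D. In E minor the chord on D is D–F#–A.

D F# A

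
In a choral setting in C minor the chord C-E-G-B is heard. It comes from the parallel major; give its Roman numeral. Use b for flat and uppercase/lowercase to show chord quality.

Imaj7

The root C is the diatonic 1st degree of C minor; the borrowing shows in the chord quality. The diatonic chord on degree 1 would be Cm (i), but C–E–G–B is the major-seventh chord from C major. As a borrowed chord it is labeled Imaj7.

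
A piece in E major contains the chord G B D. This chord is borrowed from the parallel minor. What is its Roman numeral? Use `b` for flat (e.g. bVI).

G is the lowered form of scale degree 3 in E major (the diatonic degree 3 is G#). The diatonic chord on degree 3 would be G#m (iii), but G–B–D is the major chord from E minor. As a borrowed chord it is labeled bIII.

bIII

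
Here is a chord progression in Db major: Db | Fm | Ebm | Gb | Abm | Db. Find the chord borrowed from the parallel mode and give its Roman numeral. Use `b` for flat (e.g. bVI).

v

In Db major the diatonic chords are Db, Ebm, Fm, Gb, Ab, Bbm, Cdim. Db, Fm, Ebm and Gb all belong to that set. Abm (Ab–Cb–Eb) is not: scale degree 5 in Db major carries Ab (V). In Db minor the chord on that degree is Abm, so here it functions as v, borrowed from the parallel minor.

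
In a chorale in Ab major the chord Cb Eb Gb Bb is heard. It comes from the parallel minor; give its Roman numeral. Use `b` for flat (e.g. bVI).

bIIImaj7

In Ab major scale degree 3 is C; Cb is its lowered form, from Ab minor. Diatonically Ab major has Cm (iii) on that degree; Cb–Eb–Gb–Bb is instead the major-seventh chord native to Ab minor, so it takes the label bIIImaj7.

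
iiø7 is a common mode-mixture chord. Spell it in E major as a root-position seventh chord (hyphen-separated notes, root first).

iiø7 is built on scale degree 2, which is F# in both E major and its parallel. In E minor the chord on F# is F#–A–C–E.

F#-A-C-E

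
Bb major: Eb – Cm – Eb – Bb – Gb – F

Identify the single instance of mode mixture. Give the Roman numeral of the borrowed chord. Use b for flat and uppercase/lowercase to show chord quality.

Bb major has the diatonic set Bb, Cm, Dm, Eb, F, Gm, Adim. Eb, Cm, Bb and F all belong to that set. Gb (Gb–Bb–Db) doesn't fit — on degree 6 Bb major would have Gm (vi). Gb is the degree-6 chord of Bb minor, so it is the borrowed bVI.

bVI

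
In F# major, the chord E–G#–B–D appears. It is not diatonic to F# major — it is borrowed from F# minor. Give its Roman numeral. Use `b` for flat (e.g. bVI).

In F# major scale degree 7 is E#; E is its lowered form, from F# minor. Diatonically F# major has E#dim (vii°) on that degree; E–G#–B–D is instead the dominant-seventh chord native to F# minor, so it takes the label bVII7.

bVII7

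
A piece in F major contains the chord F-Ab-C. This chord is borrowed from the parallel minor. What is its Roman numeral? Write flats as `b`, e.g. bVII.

i

The root F is the diatonic 1st degree of F major; the borrowing shows in the chord quality. The diatonic chord on degree 1 would be F (I), but F–Ab–C is the minor chord from F minor. As a borrowed chord it is labeled i.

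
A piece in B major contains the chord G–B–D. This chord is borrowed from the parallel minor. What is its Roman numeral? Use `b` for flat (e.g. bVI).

G is the lowered form of scale degree 6 in B major (the diatonic degree 6 is G#). Diatonically B major has G#m (vi) on that degree; G–B–D is instead the major chord native to B minor, so it takes the label bVI.

bVI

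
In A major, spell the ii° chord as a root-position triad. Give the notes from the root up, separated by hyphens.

The root, B, is scale degree 2 — the same note in A major and A minor; only the chord quality changes. In A minor the chord on B is B–D–F.

B-D-F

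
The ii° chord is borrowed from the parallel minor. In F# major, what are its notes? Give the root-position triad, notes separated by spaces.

The root, G#, is scale degree 2 — the same note in F# major and F# minor; only the chord quality changes. In F# minor the chord on G# is G#–B–D.

G# B D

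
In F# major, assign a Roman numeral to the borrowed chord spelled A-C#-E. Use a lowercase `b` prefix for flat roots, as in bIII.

bIII

A is the lowered form of scale degree 3 in F# major (the diatonic degree 3 is A#). The diatonic chord on degree 3 would be A#m (iii), but A–C#–E is the major chord from F# minor. As a borrowed chord it is labeled bIII.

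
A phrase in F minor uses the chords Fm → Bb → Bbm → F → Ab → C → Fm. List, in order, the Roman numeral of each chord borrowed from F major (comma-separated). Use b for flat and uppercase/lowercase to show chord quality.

In F minor (with V from harmonic minor) the diatonic chords are Fm, Gdim, Ab, Bbm, C, Db, Eb. Fm, Bbm, Ab and C all belong to that set. But Bb (Bb–D–F) is foreign: the diatonic iv on degree 4 is Bbm, whereas Bb comes from F major. It is labeled IV. F (F–A–C) doesn't fit — on degree 1 F minor would have Fm (i). F is the degree-1 chord of F major, so it is the borrowed I.

IV, I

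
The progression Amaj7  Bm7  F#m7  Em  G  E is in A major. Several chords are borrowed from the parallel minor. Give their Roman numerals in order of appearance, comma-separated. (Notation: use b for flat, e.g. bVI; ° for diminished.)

The diatonic triads in A major are A, Bm, C#m, D, E, F#m, G#dim. Amaj7, Bm7, F#m7 and E all belong to that set. But Em (E–G–B) is foreign: the diatonic V on degree 5 is E, whereas Em comes from A minor. It is labeled v. G (G–B–D) doesn't fit — on degree 7 A major would have G#dim (vii°). G is the degree-7 chord of A minor, so it is the borrowed bVII.

v, bVII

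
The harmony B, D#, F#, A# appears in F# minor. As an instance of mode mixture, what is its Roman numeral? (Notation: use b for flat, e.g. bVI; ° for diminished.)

The root B is the diatonic 4th degree of F# minor; the borrowing shows in the chord quality. Diatonically F# minor has Bm (iv) on that degree; B–D#–F#–A# is instead the major-seventh chord native to F# major, so it takes the label IVmaj7.

IVmaj7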